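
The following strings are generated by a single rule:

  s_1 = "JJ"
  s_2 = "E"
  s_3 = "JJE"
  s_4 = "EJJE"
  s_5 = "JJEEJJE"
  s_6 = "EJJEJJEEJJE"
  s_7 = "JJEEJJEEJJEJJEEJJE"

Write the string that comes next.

EJJEJJEEJJEJJEEJJEEJJEJJEEJJE

From term 3 onward, concatenate the second-to-last term with the last: JJ·E = JJE, E·JJE = EJJE, …
Continuing: EJJEJJEEJJE · JJEEJJEEJJEJJEEJJE gives term 8.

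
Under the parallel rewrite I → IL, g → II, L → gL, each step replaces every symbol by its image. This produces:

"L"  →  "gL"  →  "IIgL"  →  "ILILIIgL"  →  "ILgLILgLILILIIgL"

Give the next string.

ILgLIIgLILgLIIgLILgLILgLILILIIgL

Applying the rule to each of the 16 symbols of ILgLILgLILILIIgL gives the pieces IL gL II gL IL gL II gL IL gL IL gL IL IL II gL, which concatenate to the answer.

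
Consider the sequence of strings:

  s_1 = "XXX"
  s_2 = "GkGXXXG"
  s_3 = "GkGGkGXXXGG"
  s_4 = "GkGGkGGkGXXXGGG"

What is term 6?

Each term wraps the previous one in GkG on the left and G on the right.
From GkGGkGGkGXXXGGG, 2 further steps: GkGGkGGkGXXXGGG → GkGGkGGkGGkGXXXGGGG → (answer).

GkGGkGGkGGkGGkGXXXGGGGG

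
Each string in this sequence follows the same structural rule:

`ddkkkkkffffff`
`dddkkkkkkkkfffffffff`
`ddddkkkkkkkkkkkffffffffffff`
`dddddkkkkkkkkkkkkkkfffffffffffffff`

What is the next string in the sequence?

Term n consists of n d's, followed by 3n-1 k's, followed by 3n f's, where the shown terms are n = 2, 3, 4, 5.
For the next term, n = 6, so the run lengths are 6, 17, 18.

ddddddkkkkkkkkkkkkkkkkkffffffffffffffffff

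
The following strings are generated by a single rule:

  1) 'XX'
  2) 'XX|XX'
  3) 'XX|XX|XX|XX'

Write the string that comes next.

Each string is two copies of the previous one joined by '|'.
So the next term is two copies of XX|XX|XX|XX with '|' between the halves.

XX|XX|XX|XX|XX|XX|XX|XX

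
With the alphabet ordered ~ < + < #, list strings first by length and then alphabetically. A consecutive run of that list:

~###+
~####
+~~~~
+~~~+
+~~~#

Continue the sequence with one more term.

+~~+~

Treat +~~~# as a base-3 numeral over the given alphabet and add one, carrying through any trailing #'s.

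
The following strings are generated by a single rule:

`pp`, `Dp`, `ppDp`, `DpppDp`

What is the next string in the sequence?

ppDpDpppDp

From term 3 onward, concatenate the second-to-last term with the last: pp·Dp = ppDp, Dp·ppDp = DpppDp, …
The next term joins ppDp and DpppDp.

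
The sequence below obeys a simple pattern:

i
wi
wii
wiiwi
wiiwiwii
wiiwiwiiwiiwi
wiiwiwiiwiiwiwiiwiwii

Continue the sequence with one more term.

Each term (from the third on) is the previous term followed by the one before it: term 3 = wi·i = wii.
So term 8 is wiiwiwiiwiiwiwiiwiwii·wiiwiwiiwiiwi.

wiiwiwiiwiiwiwiiwiwiiwiiwiwiiwiiwi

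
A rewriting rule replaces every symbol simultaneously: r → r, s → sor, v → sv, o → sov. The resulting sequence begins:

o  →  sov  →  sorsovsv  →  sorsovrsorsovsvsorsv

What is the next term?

sorsovrsorsovsvrsorsovrsorsovsvsorsvsorsovrsorsv

Replace each of the 20 characters of sorsovrsorsovsvsorsv in place — sor sov r sor sov sv r sor sov r sor sov sv sor sv sor sov r sor sv — and concatenate.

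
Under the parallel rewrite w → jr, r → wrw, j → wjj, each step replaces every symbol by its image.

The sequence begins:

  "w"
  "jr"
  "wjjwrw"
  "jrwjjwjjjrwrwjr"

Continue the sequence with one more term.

Rewriting the 15 symbols of jrwjjwjjjrwrwjr one by one yields wjj wrw jr wjj wjj jr wjj wjj wjj wrw jr wrw jr wjj wrw; concatenated:

wjjwrwjrwjjwjjjrwjjwjjwjjwrwjrwrwjrwjjwrw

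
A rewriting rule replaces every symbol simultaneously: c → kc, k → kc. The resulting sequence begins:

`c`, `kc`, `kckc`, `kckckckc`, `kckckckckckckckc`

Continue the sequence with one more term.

Applying the rule to each of the 16 symbols of kckckckckckckckc gives the pieces kc kc kc kc kc kc kc kc kc kc kc kc kc kc kc kc, which concatenate to the answer.

kckckckckckckckckckckckckckckckc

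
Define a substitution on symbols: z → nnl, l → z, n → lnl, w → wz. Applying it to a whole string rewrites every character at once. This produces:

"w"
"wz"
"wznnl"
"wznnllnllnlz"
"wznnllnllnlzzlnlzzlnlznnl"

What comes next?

φ(wznnllnllnlzzlnlzzlnlznnl) expands symbol-by-symbol to wz nnl lnl lnl z z lnl z z lnl z nnl nnl z lnl z nnl nnl z lnl z nnl lnl lnl z; joining the 25 pieces gives the next term.

wznnllnllnlzzlnlzzlnlznnlnnlzlnlznnlnnlzlnlznnllnllnlz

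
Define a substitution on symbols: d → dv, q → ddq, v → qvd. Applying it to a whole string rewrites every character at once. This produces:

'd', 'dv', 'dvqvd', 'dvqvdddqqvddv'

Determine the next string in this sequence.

dvqvdddqqvddvdvdvddqddqqvddvdvqvd

φ(dvqvdddqqvddv) expands symbol-by-symbol to dv qvd ddq qvd dv dv dv ddq ddq qvd dv dv qvd; joining the 13 pieces gives the next term.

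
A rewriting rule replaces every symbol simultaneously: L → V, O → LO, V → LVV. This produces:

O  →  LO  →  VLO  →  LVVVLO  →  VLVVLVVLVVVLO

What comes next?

LVVVLVVLVVVLVVLVVVLVVLVVLVVVLO

Replace each of the 13 characters of VLVVLVVLVVVLO in place — LVV V LVV LVV V LVV LVV V LVV LVV LVV V LO — and concatenate.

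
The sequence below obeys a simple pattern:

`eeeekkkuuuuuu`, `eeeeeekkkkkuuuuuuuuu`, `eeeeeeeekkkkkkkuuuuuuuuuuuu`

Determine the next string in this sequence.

Each string has the form e^{2n} k^{2n-1} u^{3n}, where the shown terms are n = 2, 3, 4.
Setting n = 5 gives 10, 9, 15 characters in each block.

eeeeeeeeeekkkkkkkkkuuuuuuuuuuuuuuu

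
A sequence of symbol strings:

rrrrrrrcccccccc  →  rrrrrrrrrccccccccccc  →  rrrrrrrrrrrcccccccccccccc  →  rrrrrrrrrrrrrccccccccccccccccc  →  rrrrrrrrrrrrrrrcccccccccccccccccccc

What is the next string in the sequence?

The n-th term is 2n+1 r's then 3n-1 c's, where the shown terms are n = 3, 4, 5, 6, 7.
For the next term, n = 8, so the run lengths are 17, 23.

rrrrrrrrrrrrrrrrrccccccccccccccccccccccc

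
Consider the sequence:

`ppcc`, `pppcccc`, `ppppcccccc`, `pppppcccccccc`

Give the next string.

Each string has the form p^{n+1} c^{2n} (n = 1, 2, …).
Setting n = 5 gives 6, 10 characters in each block.

ppppppcccccccccc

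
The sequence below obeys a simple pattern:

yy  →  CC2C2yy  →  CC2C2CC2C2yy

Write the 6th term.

Every step adds CC2C2 at the front: s(k+1) = CC2C2·s(k).
From CC2C2CC2C2yy, 3 further steps: CC2C2CC2C2yy → CC2C2CC2C2CC2C2yy → CC2C2CC2C2CC2C2CC2C2yy → (answer).

CC2C2CC2C2CC2C2CC2C2CC2C2yy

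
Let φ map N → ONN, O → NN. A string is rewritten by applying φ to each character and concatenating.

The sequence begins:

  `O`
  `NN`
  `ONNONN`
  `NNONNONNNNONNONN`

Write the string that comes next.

ONNONNNNONNONNNNONNONNONNONNNNONNONNNNONNONN

Applying the rule to each of the 16 symbols of NNONNONNNNONNONN gives the pieces ONN ONN NN ONN ONN NN ONN ONN ONN ONN NN ONN ONN NN ONN ONN, which concatenate to the answer.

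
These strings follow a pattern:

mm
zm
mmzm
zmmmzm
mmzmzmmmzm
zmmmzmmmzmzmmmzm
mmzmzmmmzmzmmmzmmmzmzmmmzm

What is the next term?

This is a Fibonacci-style word recurrence s(k) = s(k−2)·s(k−1): e.g. mm·zm = mmzm.
The next term joins zmmmzmmmzmzmmmzm and mmzmzmmmzmzmmmzmmmzmzmmmzm.

zmmmzmmmzmzmmmzmmmzmzmmmzmzmmmzmmmzmzmmmzm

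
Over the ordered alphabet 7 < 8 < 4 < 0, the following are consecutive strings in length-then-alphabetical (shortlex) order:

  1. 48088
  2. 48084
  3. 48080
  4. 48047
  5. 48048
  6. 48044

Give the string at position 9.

Continuing the enumeration 3 steps past 48044: 48044 → 48040 → 48007 → (answer).

48008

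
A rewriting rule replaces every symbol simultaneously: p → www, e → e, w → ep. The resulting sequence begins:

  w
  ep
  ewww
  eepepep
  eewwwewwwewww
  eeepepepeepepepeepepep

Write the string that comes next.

eeewwwewwwewwweewwwewwwewwweewwwewwwewww

Replace each of the 22 characters of eeepepepeepepepeepepep in place — e e e www e www e www e e www e www e www e e www e www e www — and concatenate.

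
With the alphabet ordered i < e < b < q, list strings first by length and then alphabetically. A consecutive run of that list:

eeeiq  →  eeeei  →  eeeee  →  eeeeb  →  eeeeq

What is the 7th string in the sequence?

eeebe

Continuing the enumeration 2 steps past eeeeq: eeeeq → eeebi → (answer).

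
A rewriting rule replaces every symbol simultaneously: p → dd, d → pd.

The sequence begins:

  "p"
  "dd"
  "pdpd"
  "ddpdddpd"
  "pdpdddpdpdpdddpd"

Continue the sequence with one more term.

ddpdddpdpdpdddpdddpdddpdpdpdddpd

Applying the rule to each of the 16 symbols of pdpdddpdpdpdddpd gives the pieces dd pd dd pd pd pd dd pd dd pd dd pd pd pd dd pd, which concatenate to the answer.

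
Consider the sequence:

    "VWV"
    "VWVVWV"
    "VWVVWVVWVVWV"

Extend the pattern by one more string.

Each string is two copies of the previous one concatenated.
Doubling VWVVWVVWVVWV:

VWVVWVVWVVWVVWVVWVVWVVWV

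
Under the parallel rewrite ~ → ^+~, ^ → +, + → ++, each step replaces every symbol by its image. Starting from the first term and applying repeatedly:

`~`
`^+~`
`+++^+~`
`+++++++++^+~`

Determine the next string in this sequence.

Expanding +++++++++^+~: +→++, +→++, +→++, +→++, +→++, +→++, +→++, +→++, +→++, ^→+, +→++, ~→^+~. Concatenated: ++ ++ ++ ++ ++ ++ ++ ++ ++ + ++ ^+~.

+++++++++++++++++++++^+~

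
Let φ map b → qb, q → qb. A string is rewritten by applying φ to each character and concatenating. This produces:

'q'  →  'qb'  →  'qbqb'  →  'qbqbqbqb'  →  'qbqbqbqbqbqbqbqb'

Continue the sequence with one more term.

qbqbqbqbqbqbqbqbqbqbqbqbqbqbqbqb

Applying the rule to each of the 16 symbols of qbqbqbqbqbqbqbqb gives the pieces qb qb qb qb qb qb qb qb qb qb qb qb qb qb qb qb, which concatenate to the answer.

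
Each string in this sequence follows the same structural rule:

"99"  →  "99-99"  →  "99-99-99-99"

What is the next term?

Every step duplicates the string with '-' between the halves.
Doubling 99-99-99-99 with '-' between the halves:

99-99-99-99-99-99-99-99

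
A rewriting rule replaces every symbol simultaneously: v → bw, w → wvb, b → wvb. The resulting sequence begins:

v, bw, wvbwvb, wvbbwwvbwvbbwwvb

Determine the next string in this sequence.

φ(wvbbwwvbwvbbwwvb) expands symbol-by-symbol to wvb bw wvb wvb wvb wvb bw wvb wvb bw wvb wvb wvb wvb bw wvb; joining the 16 pieces gives the next term.

wvbbwwvbwvbwvbwvbbwwvbwvbbwwvbwvbwvbwvbbwwvb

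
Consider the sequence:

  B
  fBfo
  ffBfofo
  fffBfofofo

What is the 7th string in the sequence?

ffffffBfofofofofofo

Every step adds f to the front and fo to the end of the previous string.
From fffBfofofo, 3 further steps: fffBfofofo → ffffBfofofofo → fffffBfofofofofo → (answer).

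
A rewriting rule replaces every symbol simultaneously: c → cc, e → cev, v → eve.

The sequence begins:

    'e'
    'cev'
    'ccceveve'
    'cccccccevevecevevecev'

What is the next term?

Applying the rule to each of the 21 symbols of cccccccevevecevevecev gives the pieces cc cc cc cc cc cc cc cev eve cev eve cev cc cev eve cev eve cev cc cev eve, which concatenate to the answer.

cccccccccccccccevevecevevecevcccevevecevevecevccceveve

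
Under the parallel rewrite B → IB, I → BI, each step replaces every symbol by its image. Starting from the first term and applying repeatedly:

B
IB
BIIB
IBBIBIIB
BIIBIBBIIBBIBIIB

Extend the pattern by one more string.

φ(BIIBIBBIIBBIBIIB) expands symbol-by-symbol to IB BI BI IB BI IB IB BI BI IB IB BI IB BI BI IB; joining the 16 pieces gives the next term.

IBBIBIIBBIIBIBBIBIIBIBBIIBBIBIIB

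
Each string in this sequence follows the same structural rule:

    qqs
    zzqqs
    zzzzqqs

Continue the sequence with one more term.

zzzzzzqqs

The strings grow by a fixed prefix zz each time.
So the next term is zz·zzzzqqs.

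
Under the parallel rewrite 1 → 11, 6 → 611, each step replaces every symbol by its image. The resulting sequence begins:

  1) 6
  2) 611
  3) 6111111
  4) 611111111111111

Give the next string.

Applying the rule to each of the 15 symbols of 611111111111111 gives the pieces 611 11 11 11 11 11 11 11 11 11 11 11 11 11 11, which concatenate to the answer.

6111111111111111111111111111111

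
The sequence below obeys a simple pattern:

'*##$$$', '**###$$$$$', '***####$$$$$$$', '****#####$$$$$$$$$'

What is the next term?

Reading off run lengths: * runs 1, 2, 3, 4; # runs 2, 3, 4, 5; $ runs 3, 5, 7, 9 — each is linear in n (n = 1, 2, …).
For the next term, n = 5, so the run lengths are 5, 6, 11.

*****######$$$$$$$$$$$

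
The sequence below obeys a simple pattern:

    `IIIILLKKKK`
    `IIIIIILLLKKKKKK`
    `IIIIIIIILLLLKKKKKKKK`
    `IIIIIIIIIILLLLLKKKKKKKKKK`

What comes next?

Term n consists of 2n I's, followed by n L's, followed by 2n K's, where the shown terms are n = 2, 3, 4, 5.
At n = 6 the blocks have lengths 12, 6, 12.

IIIIIIIIIIIILLLLLLKKKKKKKKKKKK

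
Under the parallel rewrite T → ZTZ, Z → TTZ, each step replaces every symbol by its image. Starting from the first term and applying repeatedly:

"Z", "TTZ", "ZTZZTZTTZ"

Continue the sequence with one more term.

TTZZTZTTZTTZZTZTTZZTZZTZTTZ

Apply φ to ZTZZTZTTZ symbol by symbol: Z→TTZ, T→ZTZ, Z→TTZ, Z→TTZ, T→ZTZ, Z→TTZ, T→ZTZ, T→ZTZ, Z→TTZ; joined: TTZ ZTZ TTZ TTZ ZTZ TTZ ZTZ ZTZ TTZ.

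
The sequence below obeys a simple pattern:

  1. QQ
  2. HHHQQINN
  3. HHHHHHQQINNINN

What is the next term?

Every step adds HHH to the front and INN to the end of the previous string.
One more step from HHHHHHQQINNINN gives the answer.

HHHHHHHHHQQINNINNINN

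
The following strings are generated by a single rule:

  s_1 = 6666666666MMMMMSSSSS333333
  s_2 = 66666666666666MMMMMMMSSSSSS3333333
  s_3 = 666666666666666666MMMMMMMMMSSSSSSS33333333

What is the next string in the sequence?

6666666666666666666666MMMMMMMMMMMSSSSSSSS333333333

Reading off run lengths: 6 runs 10, 14, 18; M runs 5, 7, 9; S runs 5, 6, 7; 3 runs 6, 7, 8 — each is linear in n, where the shown terms are n = 3, 4, 5.
At n = 6 the blocks have lengths 22, 11, 8, 9.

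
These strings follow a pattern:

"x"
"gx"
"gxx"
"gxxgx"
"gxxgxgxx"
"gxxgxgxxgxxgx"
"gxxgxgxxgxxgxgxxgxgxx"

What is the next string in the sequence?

Each term (from the third on) is the previous term followed by the one before it: term 3 = gx·x = gxx.
So term 8 is gxxgxgxxgxxgxgxxgxgxx·gxxgxgxxgxxgx.

gxxgxgxxgxxgxgxxgxgxxgxxgxgxxgxxgx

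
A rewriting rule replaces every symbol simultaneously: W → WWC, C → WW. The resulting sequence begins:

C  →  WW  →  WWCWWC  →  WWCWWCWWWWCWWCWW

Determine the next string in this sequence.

WWCWWCWWWWCWWCWWWWCWWCWWCWWCWWWWCWWCWWWWCWWC

φ(WWCWWCWWWWCWWCWW) expands symbol-by-symbol to WWC WWC WW WWC WWC WW WWC WWC WWC WWC WW WWC WWC WW WWC WWC; joining the 16 pieces gives the next term.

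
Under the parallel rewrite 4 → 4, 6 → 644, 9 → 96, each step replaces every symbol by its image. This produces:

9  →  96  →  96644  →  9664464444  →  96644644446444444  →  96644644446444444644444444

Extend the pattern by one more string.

9664464444644444464444444464444444444

Replace each of the 26 characters of 96644644446444444644444444 in place — 96 644 644 4 4 644 4 4 4 4 644 4 4 4 4 4 4 644 4 4 4 4 4 4 4 4 — and concatenate.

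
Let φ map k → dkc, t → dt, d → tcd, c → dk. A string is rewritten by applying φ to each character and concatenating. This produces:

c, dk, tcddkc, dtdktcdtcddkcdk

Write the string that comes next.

Rewriting the 15 symbols of dtdktcdtcddkcdk one by one yields tcd dt tcd dkc dt dk tcd dt dk tcd tcd dkc dk tcd dkc; concatenated:

tcddttcddkcdtdktcddtdktcdtcddkcdktcddkc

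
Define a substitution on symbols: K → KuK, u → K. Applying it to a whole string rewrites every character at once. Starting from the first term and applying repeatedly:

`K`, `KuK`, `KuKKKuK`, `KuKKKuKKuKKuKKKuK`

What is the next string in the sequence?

Applying the rule to each of the 17 symbols of KuKKKuKKuKKuKKKuK gives the pieces KuK K KuK KuK KuK K KuK KuK K KuK KuK K KuK KuK KuK K KuK, which concatenate to the answer.

KuKKKuKKuKKuKKKuKKuKKKuKKuKKKuKKuKKuKKKuK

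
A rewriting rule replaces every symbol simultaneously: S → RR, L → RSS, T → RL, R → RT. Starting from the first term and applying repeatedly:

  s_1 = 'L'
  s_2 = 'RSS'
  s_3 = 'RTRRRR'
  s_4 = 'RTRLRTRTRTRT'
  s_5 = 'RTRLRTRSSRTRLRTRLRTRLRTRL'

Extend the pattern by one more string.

Replace each of the 25 characters of RTRLRTRSSRTRLRTRLRTRLRTRL in place — RT RL RT RSS RT RL RT RR RR RT RL RT RSS RT RL RT RSS RT RL RT RSS RT RL RT RSS — and concatenate.

RTRLRTRSSRTRLRTRRRRRTRLRTRSSRTRLRTRSSRTRLRTRSSRTRLRTRSS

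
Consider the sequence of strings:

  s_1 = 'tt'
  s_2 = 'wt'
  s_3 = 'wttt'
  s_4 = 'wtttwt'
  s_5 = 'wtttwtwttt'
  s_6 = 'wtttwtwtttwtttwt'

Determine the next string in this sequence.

wtttwtwtttwtttwtwtttwtwttt

This is a Fibonacci-style word recurrence s(k) = s(k−1)·s(k−2): e.g. wt·tt = wttt.
The next term joins wtttwtwtttwtttwt and wtttwtwttt.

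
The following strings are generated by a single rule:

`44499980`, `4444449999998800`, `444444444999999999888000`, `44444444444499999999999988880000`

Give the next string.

Term n consists of 3n 4's, followed by 3n 9's, followed by n 8's, followed by n 0's (n = 1, 2, …).
Setting n = 5 gives 15, 15, 5, 5 characters in each block.

4444444444444449999999999999998888800000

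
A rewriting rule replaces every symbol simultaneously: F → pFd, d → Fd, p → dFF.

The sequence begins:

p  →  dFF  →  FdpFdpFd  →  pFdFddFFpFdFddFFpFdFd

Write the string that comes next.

φ(pFdFddFFpFdFddFFpFdFd) expands symbol-by-symbol to dFF pFd Fd pFd Fd Fd pFd pFd dFF pFd Fd pFd Fd Fd pFd pFd dFF pFd Fd pFd Fd; joining the 21 pieces gives the next term.

dFFpFdFdpFdFdFdpFdpFddFFpFdFdpFdFdFdpFdpFddFFpFdFdpFdFd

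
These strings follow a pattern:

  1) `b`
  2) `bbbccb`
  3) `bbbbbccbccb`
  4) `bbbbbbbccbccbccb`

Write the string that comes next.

Each term wraps the previous one in bb on the left and ccb on the right.
One more step from bbbbbbbccbccbccb gives the answer.

bbbbbbbbbccbccbccbccb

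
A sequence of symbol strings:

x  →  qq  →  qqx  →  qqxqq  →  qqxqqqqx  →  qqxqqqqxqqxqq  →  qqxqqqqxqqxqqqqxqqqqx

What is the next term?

qqxqqqqxqqxqqqqxqqqqxqqxqqqqxqqxqq

Each term (from the third on) is the previous term followed by the one before it: term 3 = qq·x = qqx.
Continuing: qqxqqqqxqqxqqqqxqqqqx · qqxqqqqxqqxqq gives term 8.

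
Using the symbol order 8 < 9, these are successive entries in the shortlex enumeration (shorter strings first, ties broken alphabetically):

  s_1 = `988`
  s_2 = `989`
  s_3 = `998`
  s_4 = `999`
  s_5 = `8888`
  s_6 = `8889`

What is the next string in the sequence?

8898

The successor of 8889 increments the rightmost position that isn't already 9 and resets every position after it to 8.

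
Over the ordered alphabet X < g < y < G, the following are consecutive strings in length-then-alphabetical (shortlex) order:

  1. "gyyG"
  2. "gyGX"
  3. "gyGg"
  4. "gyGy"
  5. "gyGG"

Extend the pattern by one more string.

Find the rightmost character of gyGG below G, bump it to the next letter, and reset everything to its right to X.

gGXX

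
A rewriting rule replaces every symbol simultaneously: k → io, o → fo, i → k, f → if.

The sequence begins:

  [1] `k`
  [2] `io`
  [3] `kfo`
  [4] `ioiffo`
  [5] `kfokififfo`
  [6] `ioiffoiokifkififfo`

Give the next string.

φ(ioiffoiokifkififfo) expands symbol-by-symbol to k fo k if if fo k fo io k if io k if k if if fo; joining the 18 pieces gives the next term.

kfokififfokfoiokifiokifkififfo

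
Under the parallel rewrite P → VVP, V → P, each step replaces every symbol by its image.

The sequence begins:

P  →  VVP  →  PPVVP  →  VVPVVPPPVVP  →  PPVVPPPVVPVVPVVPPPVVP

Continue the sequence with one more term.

Replace each of the 21 characters of PPVVPPPVVPVVPVVPPPVVP in place — VVP VVP P P VVP VVP VVP P P VVP P P VVP P P VVP VVP VVP P P VVP — and concatenate.

VVPVVPPPVVPVVPVVPPPVVPPPVVPPPVVPVVPVVPPPVVP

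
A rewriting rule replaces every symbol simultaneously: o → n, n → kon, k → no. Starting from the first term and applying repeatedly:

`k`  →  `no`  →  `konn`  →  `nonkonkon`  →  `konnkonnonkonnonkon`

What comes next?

Rewriting the 19 symbols of konnkonnonkonnonkon one by one yields no n kon kon no n kon kon n kon no n kon kon n kon no n kon; concatenated:

nonkonkonnonkonkonnkonnonkonkonnkonnonkon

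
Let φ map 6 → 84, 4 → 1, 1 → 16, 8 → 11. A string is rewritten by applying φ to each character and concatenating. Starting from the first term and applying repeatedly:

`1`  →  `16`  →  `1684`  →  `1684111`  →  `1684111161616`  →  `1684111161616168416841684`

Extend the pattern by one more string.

1684111161616168416841684168411116841111684111

Applying the rule to each of the 25 symbols of 1684111161616168416841684 gives the pieces 16 84 11 1 16 16 16 16 84 16 84 16 84 16 84 11 1 16 84 11 1 16 84 11 1, which concatenate to the answer.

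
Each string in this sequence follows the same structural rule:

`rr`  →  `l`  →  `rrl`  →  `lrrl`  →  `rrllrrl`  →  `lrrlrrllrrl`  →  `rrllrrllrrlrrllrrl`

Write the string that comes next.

lrrlrrllrrlrrllrrllrrlrrllrrl

From term 3 onward, concatenate the second-to-last term with the last: rr·l = rrl, l·rrl = lrrl, …
So term 8 is lrrlrrllrrl·rrllrrllrrlrrllrrl.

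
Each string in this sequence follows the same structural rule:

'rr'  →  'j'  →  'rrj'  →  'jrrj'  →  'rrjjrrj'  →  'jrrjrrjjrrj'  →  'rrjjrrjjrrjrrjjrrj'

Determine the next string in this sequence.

Each term (from the third on) is the two preceding terms concatenated in order: term 3 = rr·j = rrj.
The next term joins jrrjrrjjrrj and rrjjrrjjrrjrrjjrrj.

jrrjrrjjrrjrrjjrrjjrrjrrjjrrj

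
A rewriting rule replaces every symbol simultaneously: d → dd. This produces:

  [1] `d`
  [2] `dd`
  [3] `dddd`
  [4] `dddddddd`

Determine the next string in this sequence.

Apply φ to dddddddd symbol by symbol: d→dd, d→dd, d→dd, d→dd, d→dd, d→dd, d→dd, d→dd; joined: dd dd dd dd dd dd dd dd.

dddddddddddddddd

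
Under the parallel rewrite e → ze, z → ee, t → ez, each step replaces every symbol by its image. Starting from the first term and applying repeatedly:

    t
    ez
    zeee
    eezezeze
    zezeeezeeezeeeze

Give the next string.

Rewriting the 16 symbols of zezeeezeeezeeeze one by one yields ee ze ee ze ze ze ee ze ze ze ee ze ze ze ee ze; concatenated:

eezeeezezezeeezezezeeezezezeeeze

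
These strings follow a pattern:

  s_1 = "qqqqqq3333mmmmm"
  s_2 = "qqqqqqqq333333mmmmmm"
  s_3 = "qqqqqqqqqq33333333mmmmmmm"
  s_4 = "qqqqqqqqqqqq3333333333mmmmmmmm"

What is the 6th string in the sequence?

qqqqqqqqqqqqqqqq33333333333333mmmmmmmmmm

The n-th term is 2n q's then 2n-2 3's then n+2 m's, where the shown terms are n = 3, 4, 5, 6.
At n = 8 the blocks have lengths 16, 14, 10.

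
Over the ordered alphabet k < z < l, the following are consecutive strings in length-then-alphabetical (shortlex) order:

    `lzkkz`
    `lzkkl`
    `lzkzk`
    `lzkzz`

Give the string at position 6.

lzklk

Continuing the enumeration 2 steps past lzkzz: lzkzz → lzkzl → (answer).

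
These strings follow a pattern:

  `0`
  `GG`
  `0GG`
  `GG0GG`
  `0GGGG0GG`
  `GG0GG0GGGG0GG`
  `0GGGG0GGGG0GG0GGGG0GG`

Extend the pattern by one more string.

GG0GG0GGGG0GG0GGGG0GGGG0GG0GGGG0GG

Each term (from the third on) is the two preceding terms concatenated in order: term 3 = 0·GG = 0GG.
Continuing: GG0GG0GGGG0GG · 0GGGG0GGGG0GG0GGGG0GG gives term 8.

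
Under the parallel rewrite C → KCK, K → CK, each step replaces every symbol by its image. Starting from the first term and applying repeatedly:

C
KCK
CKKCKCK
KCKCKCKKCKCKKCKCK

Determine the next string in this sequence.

CKKCKCKKCKCKKCKCKCKKCKCKKCKCKCKKCKCKKCKCK

Replace each of the 17 characters of KCKCKCKKCKCKKCKCK in place — CK KCK CK KCK CK KCK CK CK KCK CK KCK CK CK KCK CK KCK CK — and concatenate.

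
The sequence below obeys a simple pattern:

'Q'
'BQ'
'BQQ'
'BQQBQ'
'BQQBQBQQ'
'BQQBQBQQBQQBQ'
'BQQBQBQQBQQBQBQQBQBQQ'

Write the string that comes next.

Each term (from the third on) is the previous term followed by the one before it: term 3 = BQ·Q = BQQ.
Continuing: BQQBQBQQBQQBQBQQBQBQQ · BQQBQBQQBQQBQ gives term 8.

BQQBQBQQBQQBQBQQBQBQQBQQBQBQQBQQBQ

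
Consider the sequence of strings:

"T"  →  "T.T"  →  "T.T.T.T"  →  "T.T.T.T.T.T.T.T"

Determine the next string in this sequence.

T.T.T.T.T.T.T.T.T.T.T.T.T.T.T.T

Each string is two copies of the previous one joined by '.'.
One more doubling of T.T.T.T.T.T.T.T gives the answer.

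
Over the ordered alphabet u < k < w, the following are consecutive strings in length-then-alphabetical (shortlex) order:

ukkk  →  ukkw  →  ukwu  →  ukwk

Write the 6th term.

uwuu

Advancing 2 positions from ukwk through ukwk → ukww reaches term 6.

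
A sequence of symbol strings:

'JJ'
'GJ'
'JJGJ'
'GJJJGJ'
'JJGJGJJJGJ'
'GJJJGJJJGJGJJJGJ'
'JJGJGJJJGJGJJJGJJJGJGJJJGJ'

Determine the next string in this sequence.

This is a Fibonacci-style word recurrence s(k) = s(k−2)·s(k−1): e.g. JJ·GJ = JJGJ.
The next term joins GJJJGJJJGJGJJJGJ and JJGJGJJJGJGJJJGJJJGJGJJJGJ.

GJJJGJJJGJGJJJGJJJGJGJJJGJGJJJGJJJGJGJJJGJ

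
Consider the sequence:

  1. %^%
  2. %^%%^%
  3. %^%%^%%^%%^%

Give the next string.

Every step duplicates the string.
Doubling %^%%^%%^%%^%:

%^%%^%%^%%^%%^%%^%%^%%^%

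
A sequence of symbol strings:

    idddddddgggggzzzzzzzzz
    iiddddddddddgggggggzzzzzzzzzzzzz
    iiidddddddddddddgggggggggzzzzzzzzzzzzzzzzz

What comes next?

Term n consists of n-1 i's, followed by 3n+1 d's, followed by 2n+1 g's, followed by 4n+1 z's, where the shown terms are n = 2, 3, 4.
For the next term, n = 5, so the run lengths are 4, 16, 11, 21.

iiiiddddddddddddddddgggggggggggzzzzzzzzzzzzzzzzzzzzz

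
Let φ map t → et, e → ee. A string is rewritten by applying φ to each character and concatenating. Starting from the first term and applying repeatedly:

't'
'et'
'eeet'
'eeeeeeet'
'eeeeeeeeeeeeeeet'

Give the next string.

φ(eeeeeeeeeeeeeeet) expands symbol-by-symbol to ee ee ee ee ee ee ee ee ee ee ee ee ee ee ee et; joining the 16 pieces gives the next term.

eeeeeeeeeeeeeeeeeeeeeeeeeeeeeeet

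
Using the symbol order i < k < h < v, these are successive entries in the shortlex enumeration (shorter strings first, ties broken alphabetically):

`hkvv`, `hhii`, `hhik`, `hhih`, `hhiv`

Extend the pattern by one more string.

hhki

The successor of hhiv increments the rightmost position that isn't already v and resets every position after it to i.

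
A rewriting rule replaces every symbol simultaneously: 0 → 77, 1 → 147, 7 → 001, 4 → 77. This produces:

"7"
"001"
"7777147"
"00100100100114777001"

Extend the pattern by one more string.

7777147777714777771477777147147770010010017777147

Applying the rule to each of the 20 symbols of 00100100100114777001 gives the pieces 77 77 147 77 77 147 77 77 147 77 77 147 147 77 001 001 001 77 77 147, which concatenate to the answer.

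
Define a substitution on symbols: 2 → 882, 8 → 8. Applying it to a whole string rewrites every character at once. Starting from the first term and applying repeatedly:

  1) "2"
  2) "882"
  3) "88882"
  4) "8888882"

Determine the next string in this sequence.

888888882

Expanding 8888882: 8→8, 8→8, 8→8, 8→8, 8→8, 8→8, 2→882. Concatenated: 8 8 8 8 8 8 882.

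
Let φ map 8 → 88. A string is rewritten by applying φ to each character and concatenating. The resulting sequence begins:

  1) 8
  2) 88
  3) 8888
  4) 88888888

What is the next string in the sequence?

8888888888888888

Apply φ to 88888888 symbol by symbol: 8→88, 8→88, 8→88, 8→88, 8→88, 8→88, 8→88, 8→88; joined: 88 88 88 88 88 88 88 88.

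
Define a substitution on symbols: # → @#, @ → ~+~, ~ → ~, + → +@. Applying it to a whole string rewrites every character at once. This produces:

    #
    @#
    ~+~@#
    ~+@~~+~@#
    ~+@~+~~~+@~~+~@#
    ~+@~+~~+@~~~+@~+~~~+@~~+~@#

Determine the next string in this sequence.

~+@~+~~+@~~+@~+~~~~+@~+~~+@~~~+@~+~~~+@~~+~@#

φ(~+@~+~~+@~~~+@~+~~~+@~~+~@#) expands symbol-by-symbol to ~ +@ ~+~ ~ +@ ~ ~ +@ ~+~ ~ ~ ~ +@ ~+~ ~ +@ ~ ~ ~ +@ ~+~ ~ ~ +@ ~ ~+~ @#; joining the 27 pieces gives the next term.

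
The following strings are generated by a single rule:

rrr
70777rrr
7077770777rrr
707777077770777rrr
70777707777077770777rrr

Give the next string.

Every step adds 70777 at the front: s(k+1) = 70777·s(k).
Applying this once more to 70777707777077770777rrr:

7077770777707777077770777rrr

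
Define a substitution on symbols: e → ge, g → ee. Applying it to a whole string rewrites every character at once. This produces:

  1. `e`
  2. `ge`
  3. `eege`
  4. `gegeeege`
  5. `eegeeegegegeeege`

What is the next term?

φ(eegeeegegegeeege) expands symbol-by-symbol to ge ge ee ge ge ge ee ge ee ge ee ge ge ge ee ge; joining the 16 pieces gives the next term.

gegeeegegegeeegeeegeeegegegeeege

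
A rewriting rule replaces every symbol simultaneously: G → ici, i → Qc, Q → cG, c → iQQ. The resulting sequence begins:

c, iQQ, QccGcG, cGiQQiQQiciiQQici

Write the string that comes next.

iQQiciQccGcGQccGcGQciQQQcQccGcGQciQQQc

Replace each of the 17 characters of cGiQQiQQiciiQQici in place — iQQ ici Qc cG cG Qc cG cG Qc iQQ Qc Qc cG cG Qc iQQ Qc — and concatenate.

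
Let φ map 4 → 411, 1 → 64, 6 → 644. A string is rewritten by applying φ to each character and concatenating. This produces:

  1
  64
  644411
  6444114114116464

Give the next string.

Applying the rule to each of the 16 symbols of 6444114114116464 gives the pieces 644 411 411 411 64 64 411 64 64 411 64 64 644 411 644 411, which concatenate to the answer.

644411411411646441164644116464644411644411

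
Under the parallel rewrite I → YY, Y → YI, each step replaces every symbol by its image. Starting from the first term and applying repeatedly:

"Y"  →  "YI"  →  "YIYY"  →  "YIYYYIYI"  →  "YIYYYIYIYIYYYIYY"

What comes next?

YIYYYIYIYIYYYIYYYIYYYIYIYIYYYIYI

Applying the rule to each of the 16 symbols of YIYYYIYIYIYYYIYY gives the pieces YI YY YI YI YI YY YI YY YI YY YI YI YI YY YI YI, which concatenate to the answer.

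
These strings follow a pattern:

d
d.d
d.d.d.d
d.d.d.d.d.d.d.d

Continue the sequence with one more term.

s(k+1) = s(k)·.·s(k) — each term doubles the last with '.' between the halves.
Doubling d.d.d.d.d.d.d.d with '.' between the halves:

d.d.d.d.d.d.d.d.d.d.d.d.d.d.d.d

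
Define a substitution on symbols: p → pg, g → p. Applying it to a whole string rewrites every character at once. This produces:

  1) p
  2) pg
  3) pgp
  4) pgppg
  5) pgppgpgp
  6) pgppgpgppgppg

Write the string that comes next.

Rewriting the 13 symbols of pgppgpgppgppg one by one yields pg p pg pg p pg p pg pg p pg pg p; concatenated:

pgppgpgppgppgpgppgpgp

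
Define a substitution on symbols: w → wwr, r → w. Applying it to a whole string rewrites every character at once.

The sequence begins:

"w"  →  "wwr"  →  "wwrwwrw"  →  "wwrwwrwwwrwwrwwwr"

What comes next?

Rewriting the 17 symbols of wwrwwrwwwrwwrwwwr one by one yields wwr wwr w wwr wwr w wwr wwr wwr w wwr wwr w wwr wwr wwr w; concatenated:

wwrwwrwwwrwwrwwwrwwrwwrwwwrwwrwwwrwwrwwrw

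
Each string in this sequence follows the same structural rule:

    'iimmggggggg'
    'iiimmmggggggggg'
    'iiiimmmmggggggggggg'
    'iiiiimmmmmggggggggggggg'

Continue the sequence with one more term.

iiiiiimmmmmmggggggggggggggg

Term n consists of n-1 i's, followed by n-1 m's, followed by 2n+1 g's, where the shown terms are n = 3, 4, 5, 6.
At n = 7 the blocks have lengths 6, 6, 15.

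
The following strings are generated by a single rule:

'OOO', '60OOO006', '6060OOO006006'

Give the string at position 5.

s(k+1) = 60·s(k)·006, so each term gains 60 as a prefix and 006 as a suffix.
From 6060OOO006006, 2 further steps: 6060OOO006006 → 606060OOO006006006 → (answer).

60606060OOO006006006006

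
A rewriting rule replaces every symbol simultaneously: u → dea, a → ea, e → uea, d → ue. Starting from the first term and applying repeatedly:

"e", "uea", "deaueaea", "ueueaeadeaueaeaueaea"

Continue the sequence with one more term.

φ(ueueaeadeaueaeaueaea) expands symbol-by-symbol to dea uea dea uea ea uea ea ue uea ea dea uea ea uea ea dea uea ea uea ea; joining the 20 pieces gives the next term.

deaueadeaueaeaueaeaueueaeadeaueaeaueaeadeaueaeaueaea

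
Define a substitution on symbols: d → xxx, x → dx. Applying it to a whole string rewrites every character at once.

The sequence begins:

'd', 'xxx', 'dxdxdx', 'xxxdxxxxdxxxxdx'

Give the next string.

dxdxdxxxxdxdxdxdxxxxdxdxdxdxxxxdx

Replace each of the 15 characters of xxxdxxxxdxxxxdx in place — dx dx dx xxx dx dx dx dx xxx dx dx dx dx xxx dx — and concatenate.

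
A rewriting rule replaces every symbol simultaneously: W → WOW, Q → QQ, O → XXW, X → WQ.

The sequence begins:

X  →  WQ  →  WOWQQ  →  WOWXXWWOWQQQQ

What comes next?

φ(WOWXXWWOWQQQQ) expands symbol-by-symbol to WOW XXW WOW WQ WQ WOW WOW XXW WOW QQ QQ QQ QQ; joining the 13 pieces gives the next term.

WOWXXWWOWWQWQWOWWOWXXWWOWQQQQQQQQ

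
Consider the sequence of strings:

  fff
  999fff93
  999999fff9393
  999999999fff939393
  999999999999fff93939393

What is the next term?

s(k+1) = 999·s(k)·93, so each term gains 999 as a prefix and 93 as a suffix.
Applying this once more to 999999999999fff93939393:

999999999999999fff9393939393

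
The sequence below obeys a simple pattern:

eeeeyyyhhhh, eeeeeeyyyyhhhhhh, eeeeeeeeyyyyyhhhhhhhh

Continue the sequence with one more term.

eeeeeeeeeeyyyyyyhhhhhhhhhh

Each string has the form e^{2n} y^{n+1} h^{2n}, where the shown terms are n = 2, 3, 4.
For the next term, n = 5, so the run lengths are 10, 6, 10.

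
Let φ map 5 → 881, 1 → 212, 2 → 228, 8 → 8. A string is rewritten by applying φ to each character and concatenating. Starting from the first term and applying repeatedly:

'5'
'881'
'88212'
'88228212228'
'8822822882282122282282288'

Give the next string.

8822822882282288822822882282122282282288228228822822888

φ(8822822882282122282282288) expands symbol-by-symbol to 8 8 228 228 8 228 228 8 8 228 228 8 228 212 228 228 228 8 228 228 8 228 228 8 8; joining the 25 pieces gives the next term.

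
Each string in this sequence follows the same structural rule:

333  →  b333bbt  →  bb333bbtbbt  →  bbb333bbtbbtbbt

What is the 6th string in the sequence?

bbbbb333bbtbbtbbtbbtbbt

Each term wraps the previous one in b on the left and bbt on the right.
From bbb333bbtbbtbbt, 2 further steps: bbb333bbtbbtbbt → bbbb333bbtbbtbbtbbt → (answer).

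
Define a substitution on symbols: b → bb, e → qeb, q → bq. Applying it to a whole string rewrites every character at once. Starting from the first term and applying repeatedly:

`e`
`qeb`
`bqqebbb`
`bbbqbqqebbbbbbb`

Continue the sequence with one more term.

Replace each of the 15 characters of bbbqbqqebbbbbbb in place — bb bb bb bq bb bq bq qeb bb bb bb bb bb bb bb — and concatenate.

bbbbbbbqbbbqbqqebbbbbbbbbbbbbbb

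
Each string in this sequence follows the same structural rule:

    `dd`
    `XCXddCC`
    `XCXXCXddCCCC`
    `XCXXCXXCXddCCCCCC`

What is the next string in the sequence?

Every step adds XCX to the front and CC to the end of the previous string.
So the next term is XCX·XCXXCXXCXddCCCCCC·CC.

XCXXCXXCXXCXddCCCCCCCC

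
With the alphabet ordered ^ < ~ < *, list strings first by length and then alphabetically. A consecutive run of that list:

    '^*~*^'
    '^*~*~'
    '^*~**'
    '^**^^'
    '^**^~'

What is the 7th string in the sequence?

^**~^

Advancing 2 positions from ^**^~ through ^**^~ → ^**^* reaches term 7.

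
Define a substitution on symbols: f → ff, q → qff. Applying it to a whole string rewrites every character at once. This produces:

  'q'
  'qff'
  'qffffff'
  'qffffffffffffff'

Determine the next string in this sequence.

Applying the rule to each of the 15 symbols of qffffffffffffff gives the pieces qff ff ff ff ff ff ff ff ff ff ff ff ff ff ff, which concatenate to the answer.

qffffffffffffffffffffffffffffff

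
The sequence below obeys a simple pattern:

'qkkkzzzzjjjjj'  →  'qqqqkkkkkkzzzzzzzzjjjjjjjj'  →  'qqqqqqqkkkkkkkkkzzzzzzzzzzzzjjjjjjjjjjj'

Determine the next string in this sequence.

Reading off run lengths: q runs 1, 4, 7; k runs 3, 6, 9; z runs 4, 8, 12; j runs 5, 8, 11 — each is linear in n (n = 1, 2, …).
For the next term, n = 4, so the run lengths are 10, 12, 16, 14.

qqqqqqqqqqkkkkkkkkkkkkzzzzzzzzzzzzzzzzjjjjjjjjjjjjjj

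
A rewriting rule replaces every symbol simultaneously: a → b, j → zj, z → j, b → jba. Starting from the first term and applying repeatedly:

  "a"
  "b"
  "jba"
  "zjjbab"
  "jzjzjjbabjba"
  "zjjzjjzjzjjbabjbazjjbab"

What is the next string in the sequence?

φ(zjjzjjzjzjjbabjbazjjbab) expands symbol-by-symbol to j zj zj j zj zj j zj j zj zj jba b jba zj jba b j zj zj jba b jba; joining the 23 pieces gives the next term.

jzjzjjzjzjjzjjzjzjjbabjbazjjbabjzjzjjbabjba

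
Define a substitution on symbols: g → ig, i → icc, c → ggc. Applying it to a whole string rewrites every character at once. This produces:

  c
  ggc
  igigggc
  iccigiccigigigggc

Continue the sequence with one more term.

Applying the rule to each of the 17 symbols of iccigiccigigigggc gives the pieces icc ggc ggc icc ig icc ggc ggc icc ig icc ig icc ig ig ig ggc, which concatenate to the answer.

iccggcggciccigiccggcggciccigiccigiccigigigggc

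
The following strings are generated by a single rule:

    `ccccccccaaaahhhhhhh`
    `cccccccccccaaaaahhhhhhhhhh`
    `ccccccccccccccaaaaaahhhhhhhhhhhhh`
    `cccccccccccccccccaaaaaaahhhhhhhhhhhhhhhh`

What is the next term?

Term n consists of 3n+2 c's, followed by n+2 a's, followed by 3n+1 h's, where the shown terms are n = 2, 3, 4, 5.
For the next term, n = 6, so the run lengths are 20, 8, 19.

ccccccccccccccccccccaaaaaaaahhhhhhhhhhhhhhhhhhh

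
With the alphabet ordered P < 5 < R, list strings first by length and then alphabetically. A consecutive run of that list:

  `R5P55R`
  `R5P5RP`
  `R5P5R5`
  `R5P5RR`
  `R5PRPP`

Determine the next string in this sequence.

R5PRP5

The successor of R5PRPP increments the rightmost position that isn't already R and resets every position after it to P.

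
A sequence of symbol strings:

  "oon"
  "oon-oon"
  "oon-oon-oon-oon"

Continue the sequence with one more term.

Each string is two copies of the previous one joined by '-'.
So the next term is two copies of oon-oon-oon-oon with '-' between the halves.

oon-oon-oon-oon-oon-oon-oon-oon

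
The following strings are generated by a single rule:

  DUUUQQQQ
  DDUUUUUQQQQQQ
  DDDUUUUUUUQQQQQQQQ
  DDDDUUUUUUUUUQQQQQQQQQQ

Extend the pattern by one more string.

The n-th term is n-1 D's then 2n-1 U's then 2n Q's, where the shown terms are n = 2, 3, 4, 5.
For the next term, n = 6, so the run lengths are 5, 11, 12.

DDDDDUUUUUUUUUUUQQQQQQQQQQQQ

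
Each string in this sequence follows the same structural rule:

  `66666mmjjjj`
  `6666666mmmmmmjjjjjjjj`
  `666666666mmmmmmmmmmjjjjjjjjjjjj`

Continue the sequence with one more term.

Reading off run lengths: 6 runs 5, 7, 9; m runs 2, 6, 10; j runs 4, 8, 12 — each is linear in n (n = 1, 2, …).
Setting n = 4 gives 11, 14, 16 characters in each block.

66666666666mmmmmmmmmmmmmmjjjjjjjjjjjjjjjj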